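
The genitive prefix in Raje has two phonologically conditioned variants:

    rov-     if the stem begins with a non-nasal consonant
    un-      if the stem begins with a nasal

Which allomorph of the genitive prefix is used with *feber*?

rov-

Since the first consonant of *feber* is /f/ (non-nasal), it takes rov-.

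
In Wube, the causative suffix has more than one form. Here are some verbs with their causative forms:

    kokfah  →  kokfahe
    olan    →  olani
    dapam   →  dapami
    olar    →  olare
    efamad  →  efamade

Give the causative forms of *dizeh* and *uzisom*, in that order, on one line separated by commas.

dizehe, uzisomi

The pattern is nasality of the final consonant: -i when the stem ends in a nasal (*olan*, *dapam*); -e when the stem ends in a non-nasal consonant (*kokfah*, *olar*, *efamad*).
*dizeh*: final consonant = /h/, non-nasal → -e → *dizehe*.
*uzisom* — final consonant /m/ (a nasal) → -i → *uzisomi*.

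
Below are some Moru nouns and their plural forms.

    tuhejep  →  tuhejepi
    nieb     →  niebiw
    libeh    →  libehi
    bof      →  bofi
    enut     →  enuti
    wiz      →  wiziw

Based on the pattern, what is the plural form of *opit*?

opiti

Looking at the final consonant of each stem: -i when the stem ends in a voiceless consonant (*tuhejep*, *libeh*, *bof*, *enut*); -iw when the stem ends in a voiced consonant (*nieb*, *wiz*).
*opit* — final consonant /t/ (voiceless) → -i → *opiti*.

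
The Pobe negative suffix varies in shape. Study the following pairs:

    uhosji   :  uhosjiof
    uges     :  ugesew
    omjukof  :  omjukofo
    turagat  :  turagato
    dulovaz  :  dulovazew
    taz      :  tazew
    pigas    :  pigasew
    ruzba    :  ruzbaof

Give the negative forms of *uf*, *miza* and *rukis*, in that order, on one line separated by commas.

The pattern is sibilance of the final sound: -ew when the stem ends in a sibilant (*uges*, *dulovaz*, *taz*, *pigas*); -o when the stem ends in a non-sibilant consonant (*omjukof*, *turagat*); -of when the stem ends in a vowel (*uhosji*, *ruzba*).
Since the final sound of *uf* is /f/ (a non-sibilant consonant), it takes -o, giving *ufo*.
Since the final sound of *miza* is /a/ (a vowel), it takes -of, giving *mizaof*.
Since the final sound of *rukis* is /s/ (a sibilant), it takes -ew, giving *rukisew*.

ufo, mizaof, rukisew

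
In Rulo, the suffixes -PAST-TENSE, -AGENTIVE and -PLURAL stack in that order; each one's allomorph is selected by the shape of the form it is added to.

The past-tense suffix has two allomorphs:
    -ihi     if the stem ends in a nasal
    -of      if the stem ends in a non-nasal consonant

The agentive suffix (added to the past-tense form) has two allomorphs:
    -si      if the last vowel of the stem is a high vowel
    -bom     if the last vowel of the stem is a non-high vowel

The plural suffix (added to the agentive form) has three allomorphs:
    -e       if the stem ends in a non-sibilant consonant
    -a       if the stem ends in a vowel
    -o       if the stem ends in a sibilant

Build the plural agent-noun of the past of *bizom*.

Since the final consonant of *bizom* is /m/ (a nasal), it takes -ihi, giving *bizomihi*.
The past-tense form *bizomihi* — last vowel /i/ (a high vowel) → -si → *bizomihisi*.
Since the final sound of the agentive form *bizomihisi* is /i/ (a vowel), it takes -a, giving *bizomihisia*.

bizomihisia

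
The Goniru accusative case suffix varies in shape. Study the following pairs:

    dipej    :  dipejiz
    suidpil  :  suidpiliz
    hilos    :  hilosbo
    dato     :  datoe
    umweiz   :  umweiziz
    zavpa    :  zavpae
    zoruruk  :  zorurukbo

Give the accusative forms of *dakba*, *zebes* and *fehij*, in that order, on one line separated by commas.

dakbae, zebesbo, fehijiz

The pattern is voicing of the final sound: -bo when the stem ends in a voiceless consonant (*hilos*, *zoruruk*); -iz when the stem ends in a voiced consonant (*dipej*, *suidpil*, *umweiz*); -e when the stem ends in a vowel (*dato*, *zavpa*).
Since the final sound of *dakba* is /a/ (a vowel), it takes -e, giving *dakbae*.
*zebes*: final sound = /s/, a voiceless consonant → -bo → *zebesbo*.
*fehij* — final sound /j/ (a voiced consonant) → -iz → *fehijiz*.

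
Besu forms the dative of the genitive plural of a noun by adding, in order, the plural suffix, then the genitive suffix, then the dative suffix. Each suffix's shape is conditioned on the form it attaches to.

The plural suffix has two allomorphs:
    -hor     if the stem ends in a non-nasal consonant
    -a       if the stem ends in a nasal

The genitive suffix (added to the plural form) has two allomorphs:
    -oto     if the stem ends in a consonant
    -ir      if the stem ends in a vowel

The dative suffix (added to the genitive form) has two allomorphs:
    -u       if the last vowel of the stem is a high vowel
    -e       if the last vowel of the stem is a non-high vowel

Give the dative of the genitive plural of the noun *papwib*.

*papwib* — final consonant /b/ (non-nasal) → -hor → *papwibhor*.
The plural form *papwibhor* — final sound /r/ (a consonant) → -oto → *papwibhoroto*.
The genitive form *papwibhoroto* — last vowel /o/ (a non-high vowel) → -e → *papwibhorotoe*.

papwibhorotoe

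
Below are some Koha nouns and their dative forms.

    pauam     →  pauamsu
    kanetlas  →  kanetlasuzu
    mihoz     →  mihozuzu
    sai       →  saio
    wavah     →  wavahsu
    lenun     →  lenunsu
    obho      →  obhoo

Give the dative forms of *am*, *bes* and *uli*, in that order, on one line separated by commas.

The suffix is conditioned by the final sound: -uzu when the stem ends in a sibilant (*kanetlas*, *mihoz*); -su when the stem ends in a non-sibilant consonant (*pauam*, *wavah*, *lenun*); -o when the stem ends in a vowel (*sai*, *obho*).
Since the final sound of *am* is /m/ (a non-sibilant consonant), it takes -su, giving *amsu*.
Since the final sound of *bes* is /s/ (a sibilant), it takes -uzu, giving *besuzu*.
*uli* — final sound /i/ (a vowel) → -o → *ulio*.

amsu, besuzu, ulio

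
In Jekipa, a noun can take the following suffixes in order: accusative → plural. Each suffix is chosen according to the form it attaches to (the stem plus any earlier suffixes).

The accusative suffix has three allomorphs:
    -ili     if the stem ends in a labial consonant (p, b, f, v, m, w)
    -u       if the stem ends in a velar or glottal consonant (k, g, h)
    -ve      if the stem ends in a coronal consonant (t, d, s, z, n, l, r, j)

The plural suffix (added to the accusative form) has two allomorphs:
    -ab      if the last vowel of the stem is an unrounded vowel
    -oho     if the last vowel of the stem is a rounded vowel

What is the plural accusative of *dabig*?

dabiguoho

*dabig* — final consonant /g/ (velar/glottal) → -u → *dabigu*.
The accusative form *dabigu* — last vowel /u/ (a rounded vowel) → -oho → *dabiguoho*.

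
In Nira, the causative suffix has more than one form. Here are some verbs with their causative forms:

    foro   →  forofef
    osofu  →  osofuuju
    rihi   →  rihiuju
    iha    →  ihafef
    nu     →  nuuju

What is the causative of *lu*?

The pattern is height harmony: -uju when the last vowel of the stem is a high vowel (*osofu*, *rihi*, *nu*); -fef when the last vowel of the stem is a non-high vowel (*foro*, *iha*).
*lu*: last vowel = /u/, a high vowel → -uju → *luuju*.

luuju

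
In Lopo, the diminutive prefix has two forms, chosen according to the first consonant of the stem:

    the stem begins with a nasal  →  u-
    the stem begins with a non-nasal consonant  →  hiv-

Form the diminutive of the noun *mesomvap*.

*mesomvap*: first consonant = /m/, a nasal → u- → *umesomvap*.

umesomvap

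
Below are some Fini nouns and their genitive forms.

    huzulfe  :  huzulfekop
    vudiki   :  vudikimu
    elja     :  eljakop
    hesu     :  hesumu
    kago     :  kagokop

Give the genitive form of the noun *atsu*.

atsumu

The alternation tracks the last vowel of the stem — -mu when the last vowel of the stem is a high vowel (*vudiki*, *hesu*); -kop when the last vowel of the stem is a non-high vowel (*huzulfe*, *elja*, *kago*).
*atsu* — last vowel /u/ (a high vowel) → -mu → *atsumu*.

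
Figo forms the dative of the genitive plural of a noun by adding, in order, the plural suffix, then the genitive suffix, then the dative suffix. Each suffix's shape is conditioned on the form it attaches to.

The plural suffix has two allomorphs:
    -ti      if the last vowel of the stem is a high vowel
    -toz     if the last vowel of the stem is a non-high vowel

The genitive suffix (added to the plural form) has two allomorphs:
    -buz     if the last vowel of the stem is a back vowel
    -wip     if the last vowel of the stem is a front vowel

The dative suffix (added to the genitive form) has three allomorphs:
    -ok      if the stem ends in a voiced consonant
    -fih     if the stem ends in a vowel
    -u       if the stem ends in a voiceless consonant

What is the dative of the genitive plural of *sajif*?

sajiftiwipu

*sajif* — last vowel /i/ (a high vowel) → -ti → *sajifti*.
The plural form *sajifti*: last vowel = /i/, a front vowel → -wip → *sajiftiwip*.
The genitive form *sajiftiwip* — final sound /p/ (a voiceless consonant) → -u → *sajiftiwipu*.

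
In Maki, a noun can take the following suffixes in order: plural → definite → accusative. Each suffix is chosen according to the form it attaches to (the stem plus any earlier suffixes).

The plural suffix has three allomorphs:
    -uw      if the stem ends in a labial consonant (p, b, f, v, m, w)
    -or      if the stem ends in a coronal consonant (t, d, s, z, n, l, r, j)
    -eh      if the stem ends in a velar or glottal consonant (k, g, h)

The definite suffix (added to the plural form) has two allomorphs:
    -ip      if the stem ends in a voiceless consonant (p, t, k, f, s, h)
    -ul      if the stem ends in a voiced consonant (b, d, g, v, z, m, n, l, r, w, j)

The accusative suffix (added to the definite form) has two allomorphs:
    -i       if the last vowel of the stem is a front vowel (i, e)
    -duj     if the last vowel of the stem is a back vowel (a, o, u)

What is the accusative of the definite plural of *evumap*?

The final consonant of *evumap* is /p/, which is labial, so the plural suffix is -uw, giving *evumapuw*.
The plural form *evumapuw*: final consonant = /w/, voiced → -ul → *evumapuwul*.
The last vowel of the definite form *evumapuwul* is /u/, which is a back vowel, so the accusative suffix is -duj, giving *evumapuwulduj*.

evumapuwulduj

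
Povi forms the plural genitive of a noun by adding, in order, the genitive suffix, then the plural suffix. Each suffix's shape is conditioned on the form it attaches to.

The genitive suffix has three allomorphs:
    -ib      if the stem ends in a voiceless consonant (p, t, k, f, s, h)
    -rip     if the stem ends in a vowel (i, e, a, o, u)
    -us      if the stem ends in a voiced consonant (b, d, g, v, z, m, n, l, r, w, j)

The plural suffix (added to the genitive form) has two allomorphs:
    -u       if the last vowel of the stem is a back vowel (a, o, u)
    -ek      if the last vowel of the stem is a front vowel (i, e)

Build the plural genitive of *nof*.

nofibek

*nof*: final sound = /f/, a voiceless consonant → -ib → *nofib*.
The genitive form *nofib*: last vowel = /i/, a front vowel → -ek → *nofibek*.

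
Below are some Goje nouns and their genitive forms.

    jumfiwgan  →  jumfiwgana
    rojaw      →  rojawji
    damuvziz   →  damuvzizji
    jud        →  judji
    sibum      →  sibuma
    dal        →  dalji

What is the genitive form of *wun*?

wuna

Looking at the final consonant of each stem: -a when the stem ends in a nasal (*jumfiwgan*, *sibum*); -ji when the stem ends in a non-nasal consonant (*rojaw*, *damuvziz*, *jud*, *dal*).
*wun* — final consonant /n/ (a nasal) → -a → *wuna*.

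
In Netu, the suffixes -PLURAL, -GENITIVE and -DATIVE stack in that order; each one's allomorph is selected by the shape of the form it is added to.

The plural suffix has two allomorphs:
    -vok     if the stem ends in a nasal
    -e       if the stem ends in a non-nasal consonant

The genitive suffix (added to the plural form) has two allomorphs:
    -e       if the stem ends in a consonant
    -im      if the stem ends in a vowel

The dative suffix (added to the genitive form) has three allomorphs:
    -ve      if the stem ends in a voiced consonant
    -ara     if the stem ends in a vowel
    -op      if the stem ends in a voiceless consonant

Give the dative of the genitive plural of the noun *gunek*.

The final consonant of *gunek* is /k/, which is non-nasal, so the plural suffix is -e, giving *guneke*.
Since the final sound of the plural form *guneke* is /e/ (a vowel), it takes -im, giving *gunekeim*.
The genitive form *gunekeim* — final sound /m/ (a voiced consonant) → -ve → *gunekeimve*.

gunekeimve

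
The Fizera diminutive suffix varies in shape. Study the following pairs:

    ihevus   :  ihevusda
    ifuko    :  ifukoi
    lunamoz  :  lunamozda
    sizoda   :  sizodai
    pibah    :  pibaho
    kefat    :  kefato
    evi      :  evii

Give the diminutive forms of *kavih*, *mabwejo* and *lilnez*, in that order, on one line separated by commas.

The alternation tracks the final sound of the stem — -da when the stem ends in a sibilant (*ihevus*, *lunamoz*); -o when the stem ends in a non-sibilant consonant (*pibah*, *kefat*); -i when the stem ends in a vowel (*ifuko*, *sizoda*, *evi*).
The final sound of *kavih* is /h/, which is a non-sibilant consonant, so the suffix is -o, giving *kaviho*.
*mabwejo*: final sound = /o/, a vowel → -i → *mabwejoi*.
The final sound of *lilnez* is /z/, which is a sibilant, so the suffix is -da, giving *lilnezda*.

kaviho, mabwejoi, lilnezda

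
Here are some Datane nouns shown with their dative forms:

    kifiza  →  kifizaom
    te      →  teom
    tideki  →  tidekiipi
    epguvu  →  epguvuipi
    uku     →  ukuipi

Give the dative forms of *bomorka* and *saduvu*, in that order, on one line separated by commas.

bomorkaom, saduvuipi

The pattern is height harmony: -ipi when the last vowel of the stem is a high vowel (*tideki*, *epguvu*, *uku*); -om when the last vowel of the stem is a non-high vowel (*kifiza*, *te*).
*bomorka* — last vowel /a/ (a non-high vowel) → -om → *bomorkaom*.
*saduvu* — last vowel /u/ (a high vowel) → -ipi → *saduvuipi*.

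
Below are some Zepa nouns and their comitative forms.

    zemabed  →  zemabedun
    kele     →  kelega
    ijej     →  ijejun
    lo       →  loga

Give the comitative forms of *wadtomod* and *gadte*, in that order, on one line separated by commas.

wadtomodun, gadtega

The pattern is consonant vs. vowel: -un when the stem ends in a consonant (*zemabed*, *ijej*); -ga when the stem ends in a vowel (*kele*, *lo*).
*wadtomod*: final sound = /d/, a consonant → -un → *wadtomodun*.
*gadte*: final sound = /e/, a vowel → -ga → *gadtega*.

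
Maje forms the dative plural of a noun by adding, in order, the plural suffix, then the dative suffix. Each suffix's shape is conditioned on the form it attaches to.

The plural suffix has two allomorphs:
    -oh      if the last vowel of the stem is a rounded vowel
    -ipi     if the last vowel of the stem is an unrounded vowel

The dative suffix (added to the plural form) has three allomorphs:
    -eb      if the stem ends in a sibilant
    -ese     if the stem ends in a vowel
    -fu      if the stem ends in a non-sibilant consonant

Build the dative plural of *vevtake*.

Since the last vowel of *vevtake* is /e/ (an unrounded vowel), it takes -ipi, giving *vevtakeipi*.
The plural form *vevtakeipi* — final sound /i/ (a vowel) → -ese → *vevtakeipiese*.

vevtakeipiese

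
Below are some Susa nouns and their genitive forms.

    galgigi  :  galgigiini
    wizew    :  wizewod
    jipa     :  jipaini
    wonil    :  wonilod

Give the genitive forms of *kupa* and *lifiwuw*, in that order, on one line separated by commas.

Looking at the final sound of each stem: -od when the stem ends in a consonant (*wizew*, *wonil*); -ini when the stem ends in a vowel (*galgigi*, *jipa*).
*kupa*: final sound = /a/, a vowel → -ini → *kupaini*.
The final sound of *lifiwuw* is /w/, which is a consonant, so the suffix is -od, giving *lifiwuwod*.

kupaini, lifiwuwod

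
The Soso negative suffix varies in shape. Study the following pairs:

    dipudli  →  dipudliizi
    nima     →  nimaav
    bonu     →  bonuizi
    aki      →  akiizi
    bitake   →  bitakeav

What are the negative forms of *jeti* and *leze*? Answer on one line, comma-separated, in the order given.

jetiizi, lezeav

Looking at the last vowel of each stem: -izi when the last vowel of the stem is a high vowel (*dipudli*, *bonu*, *aki*); -av when the last vowel of the stem is a non-high vowel (*nima*, *bitake*).
Since the last vowel of *jeti* is /i/ (a high vowel), it takes -izi, giving *jetiizi*.
The last vowel of *leze* is /e/, which is a non-high vowel, so the suffix is -av, giving *lezeav*.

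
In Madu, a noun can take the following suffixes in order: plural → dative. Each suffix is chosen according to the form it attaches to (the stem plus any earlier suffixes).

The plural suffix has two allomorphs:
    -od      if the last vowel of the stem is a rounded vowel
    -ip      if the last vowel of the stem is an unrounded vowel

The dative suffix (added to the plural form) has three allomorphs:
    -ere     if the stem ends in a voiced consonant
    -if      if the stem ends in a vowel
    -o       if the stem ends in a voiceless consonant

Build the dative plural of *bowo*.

bowoodere

The last vowel of *bowo* is /o/, which is a rounded vowel, so the plural suffix is -od, giving *bowood*.
The plural form *bowood* — final sound /d/ (a voiced consonant) → -ere → *bowoodere*.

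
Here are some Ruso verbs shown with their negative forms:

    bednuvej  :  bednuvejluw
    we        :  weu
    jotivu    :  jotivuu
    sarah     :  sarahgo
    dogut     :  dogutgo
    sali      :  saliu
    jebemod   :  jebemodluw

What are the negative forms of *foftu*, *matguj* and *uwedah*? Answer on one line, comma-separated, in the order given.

Looking at the final sound of each stem: -go when the stem ends in a voiceless consonant (*sarah*, *dogut*); -luw when the stem ends in a voiced consonant (*bednuvej*, *jebemod*); -u when the stem ends in a vowel (*we*, *jotivu*, *sali*).
The final sound of *foftu* is /u/, which is a vowel, so the suffix is -u, giving *foftuu*.
*matguj*: final sound = /j/, a voiced consonant → -luw → *matgujluw*.
*uwedah*: final sound = /h/, a voiceless consonant → -go → *uwedahgo*.

foftuu, matgujluw, uwedahgo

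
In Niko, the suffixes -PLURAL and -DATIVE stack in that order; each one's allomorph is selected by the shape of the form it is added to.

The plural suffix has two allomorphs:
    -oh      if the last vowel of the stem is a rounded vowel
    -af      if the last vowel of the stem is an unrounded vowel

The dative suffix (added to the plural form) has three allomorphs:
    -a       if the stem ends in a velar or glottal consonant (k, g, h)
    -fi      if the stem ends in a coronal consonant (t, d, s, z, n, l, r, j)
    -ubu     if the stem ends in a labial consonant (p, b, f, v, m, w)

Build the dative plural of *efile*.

efileafubu

Since the last vowel of *efile* is /e/ (an unrounded vowel), it takes -af, giving *efileaf*.
The final consonant of the plural form *efileaf* is /f/, which is labial, so the dative suffix is -ubu, giving *efileafubu*.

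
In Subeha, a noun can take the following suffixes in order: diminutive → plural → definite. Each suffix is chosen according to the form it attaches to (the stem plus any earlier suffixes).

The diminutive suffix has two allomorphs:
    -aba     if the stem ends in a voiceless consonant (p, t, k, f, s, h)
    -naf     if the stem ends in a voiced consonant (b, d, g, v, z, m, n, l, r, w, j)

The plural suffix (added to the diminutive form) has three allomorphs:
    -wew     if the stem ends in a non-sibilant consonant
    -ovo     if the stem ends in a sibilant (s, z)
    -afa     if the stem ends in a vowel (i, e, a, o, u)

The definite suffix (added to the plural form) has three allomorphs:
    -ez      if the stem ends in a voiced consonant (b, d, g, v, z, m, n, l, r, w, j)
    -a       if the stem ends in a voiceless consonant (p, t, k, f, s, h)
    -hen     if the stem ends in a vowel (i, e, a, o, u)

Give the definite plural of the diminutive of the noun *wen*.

Since the final consonant of *wen* is /n/ (voiced), it takes -naf, giving *wennaf*.
The final sound of the diminutive form *wennaf* is /f/, which is a non-sibilant consonant, so the plural suffix is -wew, giving *wennafwew*.
The plural form *wennafwew*: final sound = /w/, a voiced consonant → -ez → *wennafwewez*.

wennafwewez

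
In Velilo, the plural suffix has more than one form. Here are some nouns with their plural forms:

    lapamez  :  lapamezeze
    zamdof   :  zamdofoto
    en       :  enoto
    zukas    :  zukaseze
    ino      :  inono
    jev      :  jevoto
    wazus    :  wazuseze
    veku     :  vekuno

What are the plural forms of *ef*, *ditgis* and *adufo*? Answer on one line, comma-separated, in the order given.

efoto, ditgiseze, adufono

Looking at the final sound of each stem: -eze when the stem ends in a sibilant (*lapamez*, *zukas*, *wazus*); -oto when the stem ends in a non-sibilant consonant (*zamdof*, *en*, *jev*); -no when the stem ends in a vowel (*ino*, *veku*).
The final sound of *ef* is /f/, which is a non-sibilant consonant, so the suffix is -oto, giving *efoto*.
The final sound of *ditgis* is /s/, which is a sibilant, so the suffix is -eze, giving *ditgiseze*.
The final sound of *adufo* is /o/, which is a vowel, so the suffix is -no, giving *adufono*.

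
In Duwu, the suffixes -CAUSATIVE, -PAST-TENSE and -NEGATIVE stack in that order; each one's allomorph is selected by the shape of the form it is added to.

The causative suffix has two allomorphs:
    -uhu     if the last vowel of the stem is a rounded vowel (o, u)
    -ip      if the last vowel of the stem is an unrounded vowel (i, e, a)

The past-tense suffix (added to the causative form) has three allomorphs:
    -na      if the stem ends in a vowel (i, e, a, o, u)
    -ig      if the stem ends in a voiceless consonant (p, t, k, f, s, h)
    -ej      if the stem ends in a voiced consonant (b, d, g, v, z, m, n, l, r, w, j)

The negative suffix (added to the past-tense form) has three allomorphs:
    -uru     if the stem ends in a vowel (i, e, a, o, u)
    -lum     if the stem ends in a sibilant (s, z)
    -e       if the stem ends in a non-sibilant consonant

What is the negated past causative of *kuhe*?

*kuhe*: last vowel = /e/, an unrounded vowel → -ip → *kuheip*.
The causative form *kuheip*: final sound = /p/, a voiceless consonant → -ig → *kuheipig*.
The past-tense form *kuheipig*: final sound = /g/, a non-sibilant consonant → -e → *kuheipige*.

kuheipige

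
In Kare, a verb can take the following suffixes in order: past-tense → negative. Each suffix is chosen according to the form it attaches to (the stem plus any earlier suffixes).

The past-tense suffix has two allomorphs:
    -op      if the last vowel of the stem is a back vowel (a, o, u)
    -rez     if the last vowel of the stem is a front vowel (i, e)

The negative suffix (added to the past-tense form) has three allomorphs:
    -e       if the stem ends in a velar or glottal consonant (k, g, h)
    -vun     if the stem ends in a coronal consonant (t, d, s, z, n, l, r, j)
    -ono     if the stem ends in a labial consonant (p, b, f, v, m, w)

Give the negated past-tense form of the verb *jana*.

Since the last vowel of *jana* is /a/ (a back vowel), it takes -op, giving *janaop*.
The past-tense form *janaop* — final consonant /p/ (labial) → -ono → *janaopono*.

janaopono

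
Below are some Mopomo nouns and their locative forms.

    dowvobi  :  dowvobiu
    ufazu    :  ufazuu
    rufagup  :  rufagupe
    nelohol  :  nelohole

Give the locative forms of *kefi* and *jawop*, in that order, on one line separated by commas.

kefiu, jawope

The suffix is conditioned by the final sound: -e when the stem ends in a consonant (*rufagup*, *nelohol*); -u when the stem ends in a vowel (*dowvobi*, *ufazu*).
Since the final sound of *kefi* is /i/ (a vowel), it takes -u, giving *kefiu*.
*jawop* — final sound /p/ (a consonant) → -e → *jawope*.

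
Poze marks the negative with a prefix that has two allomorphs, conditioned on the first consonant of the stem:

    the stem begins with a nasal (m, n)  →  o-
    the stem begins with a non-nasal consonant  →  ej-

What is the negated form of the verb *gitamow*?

ejgitamow

The first consonant of *gitamow* is /g/, which is non-nasal, so the prefix is ej-, giving *ejgitamow*.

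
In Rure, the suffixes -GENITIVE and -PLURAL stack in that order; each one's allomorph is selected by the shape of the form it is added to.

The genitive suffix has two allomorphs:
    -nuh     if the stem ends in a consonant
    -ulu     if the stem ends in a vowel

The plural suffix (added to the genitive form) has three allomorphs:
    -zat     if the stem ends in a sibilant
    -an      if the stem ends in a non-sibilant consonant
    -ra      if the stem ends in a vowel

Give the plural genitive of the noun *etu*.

The final sound of *etu* is /u/, which is a vowel, so the genitive suffix is -ulu, giving *etuulu*.
The final sound of the genitive form *etuulu* is /u/, which is a vowel, so the plural suffix is -ra, giving *etuulura*.

etuulura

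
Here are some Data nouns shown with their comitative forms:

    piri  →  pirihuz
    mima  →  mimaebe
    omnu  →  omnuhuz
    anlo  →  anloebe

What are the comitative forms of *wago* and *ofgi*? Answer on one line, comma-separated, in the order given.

wagoebe, ofgihuz

Looking at the last vowel of each stem: -huz when the last vowel of the stem is a high vowel (*piri*, *omnu*); -ebe when the last vowel of the stem is a non-high vowel (*mima*, *anlo*).
The last vowel of *wago* is /o/, which is a non-high vowel, so the suffix is -ebe, giving *wagoebe*.
The last vowel of *ofgi* is /i/, which is a high vowel, so the suffix is -huz, giving *ofgihuz*.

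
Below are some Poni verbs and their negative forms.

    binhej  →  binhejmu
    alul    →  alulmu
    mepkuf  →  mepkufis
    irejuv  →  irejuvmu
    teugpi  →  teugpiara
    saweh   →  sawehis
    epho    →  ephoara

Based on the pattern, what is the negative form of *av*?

The pattern is voicing of the final sound: -is when the stem ends in a voiceless consonant (*mepkuf*, *saweh*); -mu when the stem ends in a voiced consonant (*binhej*, *alul*, *irejuv*); -ara when the stem ends in a vowel (*teugpi*, *epho*).
*av*: final sound = /v/, a voiced consonant → -mu → *avmu*.

avmu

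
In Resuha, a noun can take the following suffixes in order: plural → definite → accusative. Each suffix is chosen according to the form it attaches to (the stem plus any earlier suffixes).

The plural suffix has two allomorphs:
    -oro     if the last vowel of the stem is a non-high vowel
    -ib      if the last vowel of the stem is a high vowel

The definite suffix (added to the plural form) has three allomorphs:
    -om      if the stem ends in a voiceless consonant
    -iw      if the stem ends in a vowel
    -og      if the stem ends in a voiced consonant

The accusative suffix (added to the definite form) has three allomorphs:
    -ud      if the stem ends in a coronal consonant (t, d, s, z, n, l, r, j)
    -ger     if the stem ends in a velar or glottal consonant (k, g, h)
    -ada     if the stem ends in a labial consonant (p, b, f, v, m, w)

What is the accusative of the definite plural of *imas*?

imasoroiwada

The last vowel of *imas* is /a/, which is a non-high vowel, so the plural suffix is -oro, giving *imasoro*.
The plural form *imasoro*: final sound = /o/, a vowel → -iw → *imasoroiw*.
The definite form *imasoroiw*: final consonant = /w/, labial → -ada → *imasoroiwada*.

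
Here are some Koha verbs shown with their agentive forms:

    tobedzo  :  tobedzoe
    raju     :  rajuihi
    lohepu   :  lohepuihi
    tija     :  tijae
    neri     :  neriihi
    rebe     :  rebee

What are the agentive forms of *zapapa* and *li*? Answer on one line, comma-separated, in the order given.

The suffix is conditioned by the last vowel: -ihi when the last vowel of the stem is a high vowel (*raju*, *lohepu*, *neri*); -e when the last vowel of the stem is a non-high vowel (*tobedzo*, *tija*, *rebe*).
Since the last vowel of *zapapa* is /a/ (a non-high vowel), it takes -e, giving *zapapae*.
The last vowel of *li* is /i/, which is a high vowel, so the suffix is -ihi, giving *liihi*.

zapapae, liihi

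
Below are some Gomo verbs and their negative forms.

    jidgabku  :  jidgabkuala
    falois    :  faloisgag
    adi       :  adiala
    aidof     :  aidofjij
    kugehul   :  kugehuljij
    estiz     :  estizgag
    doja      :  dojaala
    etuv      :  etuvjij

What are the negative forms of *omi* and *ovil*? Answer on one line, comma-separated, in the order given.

The pattern is sibilance of the final sound: -gag when the stem ends in a sibilant (*falois*, *estiz*); -jij when the stem ends in a non-sibilant consonant (*aidof*, *kugehul*, *etuv*); -ala when the stem ends in a vowel (*jidgabku*, *adi*, *doja*).
*omi*: final sound = /i/, a vowel → -ala → *omiala*.
*ovil* — final sound /l/ (a non-sibilant consonant) → -jij → *oviljij*.

omiala, oviljij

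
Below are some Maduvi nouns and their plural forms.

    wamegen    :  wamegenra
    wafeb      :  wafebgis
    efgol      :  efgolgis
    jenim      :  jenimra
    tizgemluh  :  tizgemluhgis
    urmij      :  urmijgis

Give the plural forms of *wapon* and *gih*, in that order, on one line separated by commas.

The alternation tracks the final consonant of the stem — -ra when the stem ends in a nasal (*wamegen*, *jenim*); -gis when the stem ends in a non-nasal consonant (*wafeb*, *efgol*, *tizgemluh*, *urmij*).
The final consonant of *wapon* is /n/, which is a nasal, so the suffix is -ra, giving *waponra*.
*gih*: final consonant = /h/, non-nasal → -gis → *gihgis*.

waponra, gihgis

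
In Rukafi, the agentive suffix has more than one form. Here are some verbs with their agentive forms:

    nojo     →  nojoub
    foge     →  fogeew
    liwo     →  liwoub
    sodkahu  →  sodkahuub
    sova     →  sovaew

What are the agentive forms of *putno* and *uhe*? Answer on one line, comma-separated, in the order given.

putnoub, uheew

The suffix is conditioned by the last vowel: -ub when the last vowel of the stem is a rounded vowel (*nojo*, *liwo*, *sodkahu*); -ew when the last vowel of the stem is an unrounded vowel (*foge*, *sova*).
*putno*: last vowel = /o/, a rounded vowel → -ub → *putnoub*.
*uhe* — last vowel /e/ (an unrounded vowel) → -ew → *uheew*.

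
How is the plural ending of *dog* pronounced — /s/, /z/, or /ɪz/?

The stem *dog* ends in a voiced non-sibilant sound.
The plural suffix surfaces as /ɪz/ after sibilants, /s/ after other voiceless consonants, and /z/ after other voiced sounds.
So the plural -s on *dog* is pronounced /z/.

/z/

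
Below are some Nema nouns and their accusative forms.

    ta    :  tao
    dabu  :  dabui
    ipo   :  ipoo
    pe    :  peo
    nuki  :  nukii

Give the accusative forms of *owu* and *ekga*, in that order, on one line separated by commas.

Looking at the last vowel of each stem: -i when the last vowel of the stem is a high vowel (*dabu*, *nuki*); -o when the last vowel of the stem is a non-high vowel (*ta*, *ipo*, *pe*).
The last vowel of *owu* is /u/, which is a high vowel, so the suffix is -i, giving *owui*.
Since the last vowel of *ekga* is /a/ (a non-high vowel), it takes -o, giving *ekgao*.

owui, ekgao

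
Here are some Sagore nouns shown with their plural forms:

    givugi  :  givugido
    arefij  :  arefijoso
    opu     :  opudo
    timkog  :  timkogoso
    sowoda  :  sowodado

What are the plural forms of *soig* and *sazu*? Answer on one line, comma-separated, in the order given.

soigoso, sazudo

The suffix is conditioned by the final sound: -oso when the stem ends in a consonant (*arefij*, *timkog*); -do when the stem ends in a vowel (*givugi*, *opu*, *sowoda*).
*soig* — final sound /g/ (a consonant) → -oso → *soigoso*.
*sazu*: final sound = /u/, a vowel → -do → *sazudo*.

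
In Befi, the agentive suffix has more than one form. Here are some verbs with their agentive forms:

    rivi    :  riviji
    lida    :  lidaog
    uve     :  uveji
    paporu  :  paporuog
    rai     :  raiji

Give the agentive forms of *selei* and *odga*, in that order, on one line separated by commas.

seleiji, odgaog

The alternation tracks the last vowel of the stem — -ji when the last vowel of the stem is a front vowel (*rivi*, *uve*, *rai*); -og when the last vowel of the stem is a back vowel (*lida*, *paporu*).
*selei* — last vowel /i/ (a front vowel) → -ji → *seleiji*.
*odga* — last vowel /a/ (a back vowel) → -og → *odgaog*.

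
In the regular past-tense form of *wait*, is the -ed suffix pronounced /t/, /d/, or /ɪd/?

The stem *wait* ends in /t/ or /d/.
The -ed suffix is realized as /ɪd/ after /t, d/; as /t/ after other voiceless consonants; and as /d/ after other voiced sounds.
So -ed on *wait* is pronounced /ɪd/.

/ɪd/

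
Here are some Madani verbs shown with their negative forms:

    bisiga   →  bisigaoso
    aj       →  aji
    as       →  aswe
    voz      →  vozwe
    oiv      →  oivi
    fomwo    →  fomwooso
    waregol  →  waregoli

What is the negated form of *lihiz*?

Looking at the final sound of each stem: -we when the stem ends in a sibilant (*as*, *voz*); -i when the stem ends in a non-sibilant consonant (*aj*, *oiv*, *waregol*); -oso when the stem ends in a vowel (*bisiga*, *fomwo*).
The final sound of *lihiz* is /z/, which is a sibilant, so the suffix is -we, giving *lihizwe*.

lihizwe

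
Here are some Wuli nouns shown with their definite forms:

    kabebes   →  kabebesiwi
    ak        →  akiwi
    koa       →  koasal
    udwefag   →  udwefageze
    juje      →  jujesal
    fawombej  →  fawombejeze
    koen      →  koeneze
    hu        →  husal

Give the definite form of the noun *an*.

The pattern is voicing of the final sound: -iwi when the stem ends in a voiceless consonant (*kabebes*, *ak*); -eze when the stem ends in a voiced consonant (*udwefag*, *fawombej*, *koen*); -sal when the stem ends in a vowel (*koa*, *juje*, *hu*).
*an* — final sound /n/ (a voiced consonant) → -eze → *aneze*.

aneze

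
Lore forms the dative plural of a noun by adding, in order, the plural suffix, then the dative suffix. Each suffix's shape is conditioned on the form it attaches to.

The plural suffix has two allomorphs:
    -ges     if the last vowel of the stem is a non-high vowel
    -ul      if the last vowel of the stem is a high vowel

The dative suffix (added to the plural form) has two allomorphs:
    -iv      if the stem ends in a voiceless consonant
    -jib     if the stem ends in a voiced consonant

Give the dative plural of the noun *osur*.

osuruljib

*osur*: last vowel = /u/, a high vowel → -ul → *osurul*.
Since the final consonant of the plural form *osurul* is /l/ (voiced), it takes -jib, giving *osuruljib*.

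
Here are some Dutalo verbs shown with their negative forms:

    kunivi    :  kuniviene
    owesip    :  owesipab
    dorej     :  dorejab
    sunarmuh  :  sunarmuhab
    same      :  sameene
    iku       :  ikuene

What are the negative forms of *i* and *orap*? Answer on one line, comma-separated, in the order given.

iene, orapab

Looking at the final sound of each stem: -ab when the stem ends in a consonant (*owesip*, *dorej*, *sunarmuh*); -ene when the stem ends in a vowel (*kunivi*, *same*, *iku*).
*i* — final sound /i/ (a vowel) → -ene → *iene*.
The final sound of *orap* is /p/, which is a consonant, so the suffix is -ab, giving *orapab*.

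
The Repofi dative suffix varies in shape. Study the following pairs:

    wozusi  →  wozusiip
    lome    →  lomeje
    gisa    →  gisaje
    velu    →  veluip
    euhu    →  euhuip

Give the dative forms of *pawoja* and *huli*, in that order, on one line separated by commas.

pawojaje, huliip

The pattern is height harmony: -ip when the last vowel of the stem is a high vowel (*wozusi*, *velu*, *euhu*); -je when the last vowel of the stem is a non-high vowel (*lome*, *gisa*).
*pawoja* — last vowel /a/ (a non-high vowel) → -je → *pawojaje*.
Since the last vowel of *huli* is /i/ (a high vowel), it takes -ip, giving *huliip*.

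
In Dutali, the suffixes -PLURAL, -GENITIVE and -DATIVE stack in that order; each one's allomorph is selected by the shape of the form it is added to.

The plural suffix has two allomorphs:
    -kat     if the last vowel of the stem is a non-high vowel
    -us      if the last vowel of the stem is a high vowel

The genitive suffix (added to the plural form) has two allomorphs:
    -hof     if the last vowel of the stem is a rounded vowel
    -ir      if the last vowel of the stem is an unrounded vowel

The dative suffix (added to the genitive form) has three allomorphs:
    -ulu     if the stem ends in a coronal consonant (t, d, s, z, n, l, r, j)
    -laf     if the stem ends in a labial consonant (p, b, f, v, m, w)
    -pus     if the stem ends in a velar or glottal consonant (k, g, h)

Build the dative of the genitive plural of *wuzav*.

*wuzav* — last vowel /a/ (a non-high vowel) → -kat → *wuzavkat*.
The last vowel of the plural form *wuzavkat* is /a/, which is an unrounded vowel, so the genitive suffix is -ir, giving *wuzavkatir*.
The final consonant of the genitive form *wuzavkatir* is /r/, which is coronal, so the dative suffix is -ulu, giving *wuzavkatirulu*.

wuzavkatirulu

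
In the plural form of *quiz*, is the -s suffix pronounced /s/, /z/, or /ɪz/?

The stem *quiz* ends in a sibilant (/s, z, ʃ, ʒ, tʃ, dʒ/).
The plural suffix surfaces as /ɪz/ after sibilants, /s/ after other voiceless consonants, and /z/ after other voiced sounds.
So the plural -s on *quiz* is pronounced /ɪz/.

/ɪz/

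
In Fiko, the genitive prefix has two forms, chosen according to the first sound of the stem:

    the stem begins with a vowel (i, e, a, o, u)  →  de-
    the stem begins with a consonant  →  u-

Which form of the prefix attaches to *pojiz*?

u-

Since the first sound of *pojiz* is /p/ (a consonant), it takes u-.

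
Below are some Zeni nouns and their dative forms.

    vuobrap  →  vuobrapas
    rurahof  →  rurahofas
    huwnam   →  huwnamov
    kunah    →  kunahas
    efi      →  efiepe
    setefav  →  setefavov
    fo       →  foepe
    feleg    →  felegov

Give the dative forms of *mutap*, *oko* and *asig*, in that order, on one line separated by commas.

The suffix is conditioned by the final sound: -as when the stem ends in a voiceless consonant (*vuobrap*, *rurahof*, *kunah*); -ov when the stem ends in a voiced consonant (*huwnam*, *setefav*, *feleg*); -epe when the stem ends in a vowel (*efi*, *fo*).
Since the final sound of *mutap* is /p/ (a voiceless consonant), it takes -as, giving *mutapas*.
*oko*: final sound = /o/, a vowel → -epe → *okoepe*.
*asig*: final sound = /g/, a voiced consonant → -ov → *asigov*.

mutapas, okoepe, asigov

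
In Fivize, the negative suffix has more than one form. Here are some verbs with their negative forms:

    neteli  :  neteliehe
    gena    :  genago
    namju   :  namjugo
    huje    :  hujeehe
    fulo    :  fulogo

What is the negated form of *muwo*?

muwogo

The alternation tracks the last vowel of the stem — -ehe when the last vowel of the stem is a front vowel (*neteli*, *huje*); -go when the last vowel of the stem is a back vowel (*gena*, *namju*, *fulo*).
*muwo* — last vowel /o/ (a back vowel) → -go → *muwogo*.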